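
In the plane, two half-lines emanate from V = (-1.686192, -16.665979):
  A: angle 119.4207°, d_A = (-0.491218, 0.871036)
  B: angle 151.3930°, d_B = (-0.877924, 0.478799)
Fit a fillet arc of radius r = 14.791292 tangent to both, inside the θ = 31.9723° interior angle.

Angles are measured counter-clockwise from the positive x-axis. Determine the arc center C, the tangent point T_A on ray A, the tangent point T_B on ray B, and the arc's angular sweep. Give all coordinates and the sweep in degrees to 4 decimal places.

center=(-39.9318,21.0403) T_A=(-27.0480,28.3060) T_B=(-47.0138,8.0546) sweep=148.0277

bisector direction at 135.4068° = (-0.712110,0.702068)
center distance |VC| = r/sin(θ/2) = 14.791292/sin(15.9862°) = 53.707423
C = V + |VC|·bis = (-39.9318,21.0403)
T_A = V + ((C−V)·d_A)·d_A = V + 51.6305·d_A = (-27.0480,28.3060)
T_B = V + ((C−V)·d_B)·d_B = V + 51.6305·d_B = (-47.0138,8.0546)
sweep = 180° − θ = 148.0277°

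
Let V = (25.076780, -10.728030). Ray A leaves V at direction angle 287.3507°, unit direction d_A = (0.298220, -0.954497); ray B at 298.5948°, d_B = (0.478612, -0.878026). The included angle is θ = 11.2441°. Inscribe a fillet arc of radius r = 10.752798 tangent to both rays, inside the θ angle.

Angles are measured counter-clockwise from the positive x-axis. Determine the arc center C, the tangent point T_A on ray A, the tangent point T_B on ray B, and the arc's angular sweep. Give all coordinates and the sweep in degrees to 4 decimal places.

bisector direction at 292.9728° = (0.390293,-0.920691)
center distance |VC| = r/sin(θ/2) = 10.752798/sin(5.6220°) = 109.760620
C = V + |VC|·bis = (67.9156,-111.7836)
T_A = V + ((C−V)·d_A)·d_A = V + 109.2326·d_A = (57.6521,-114.9903)
T_B = V + ((C−V)·d_B)·d_B = V + 109.2326·d_B = (77.3569,-106.6372)
sweep = 180° − θ = 168.7559°

center=(67.9156,-111.7836) T_A=(57.6521,-114.9903) T_B=(77.3569,-106.6372) sweep=168.7559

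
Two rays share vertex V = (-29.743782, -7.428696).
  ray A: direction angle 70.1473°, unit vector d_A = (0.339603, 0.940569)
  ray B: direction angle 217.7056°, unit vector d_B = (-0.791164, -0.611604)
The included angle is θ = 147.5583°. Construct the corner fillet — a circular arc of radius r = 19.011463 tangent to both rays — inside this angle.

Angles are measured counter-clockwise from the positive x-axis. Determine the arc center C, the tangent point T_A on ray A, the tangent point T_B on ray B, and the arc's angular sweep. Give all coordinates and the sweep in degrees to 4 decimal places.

bisector direction at 143.9265° = (-0.808262,0.588823)
center distance |VC| = r/sin(θ/2) = 19.011463/sin(73.7792°) = 19.799645
C = V + |VC|·bis = (-45.7471,4.2298)
T_A = V + ((C−V)·d_A)·d_A = V + 5.5308·d_A = (-27.8655,-2.2266)
T_B = V + ((C−V)·d_B)·d_B = V + 5.5308·d_B = (-34.1196,-10.8114)
sweep = 180° − θ = 32.4417°

center=(-45.7471,4.2298) T_A=(-27.8655,-2.2266) T_B=(-34.1196,-10.8114) sweep=32.4417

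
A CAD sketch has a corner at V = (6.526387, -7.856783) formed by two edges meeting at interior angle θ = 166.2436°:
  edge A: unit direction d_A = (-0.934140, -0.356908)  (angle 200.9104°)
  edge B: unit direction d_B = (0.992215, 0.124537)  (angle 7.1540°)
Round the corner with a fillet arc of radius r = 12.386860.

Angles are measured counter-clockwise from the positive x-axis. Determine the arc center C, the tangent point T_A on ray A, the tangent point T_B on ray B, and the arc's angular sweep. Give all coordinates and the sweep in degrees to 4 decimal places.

center=(9.5516,-19.9611) T_A=(5.1306,-8.3901) T_B=(8.0089,-7.6707) sweep=13.7564

bisector direction at 284.0322° = (0.242467,-0.970160)
center distance |VC| = r/sin(θ/2) = 12.386860/sin(83.1218°) = 12.476655
C = V + |VC|·bis = (9.5516,-19.9611)
T_A = V + ((C−V)·d_A)·d_A = V + 1.4942·d_A = (5.1306,-8.3901)
T_B = V + ((C−V)·d_B)·d_B = V + 1.4942·d_B = (8.0089,-7.6707)
sweep = 180° − θ = 13.7564°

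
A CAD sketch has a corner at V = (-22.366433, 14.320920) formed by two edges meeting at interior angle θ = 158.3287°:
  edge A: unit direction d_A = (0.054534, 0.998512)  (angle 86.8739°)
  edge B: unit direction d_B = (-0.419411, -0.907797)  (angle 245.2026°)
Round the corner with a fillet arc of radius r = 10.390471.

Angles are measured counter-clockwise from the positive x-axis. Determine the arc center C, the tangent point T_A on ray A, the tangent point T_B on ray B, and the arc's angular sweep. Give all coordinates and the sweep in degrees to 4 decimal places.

center=(-32.6330,16.8734) T_A=(-22.2580,16.3068) T_B=(-23.2006,12.5155) sweep=21.6713

bisector direction at 166.0383° = (-0.970457,0.241274)
center distance |VC| = r/sin(θ/2) = 10.390471/sin(79.1643°) = 10.579091
C = V + |VC|·bis = (-32.6330,16.8734)
T_A = V + ((C−V)·d_A)·d_A = V + 1.9888·d_A = (-22.2580,16.3068)
T_B = V + ((C−V)·d_B)·d_B = V + 1.9888·d_B = (-23.2006,12.5155)
sweep = 180° − θ = 21.6713°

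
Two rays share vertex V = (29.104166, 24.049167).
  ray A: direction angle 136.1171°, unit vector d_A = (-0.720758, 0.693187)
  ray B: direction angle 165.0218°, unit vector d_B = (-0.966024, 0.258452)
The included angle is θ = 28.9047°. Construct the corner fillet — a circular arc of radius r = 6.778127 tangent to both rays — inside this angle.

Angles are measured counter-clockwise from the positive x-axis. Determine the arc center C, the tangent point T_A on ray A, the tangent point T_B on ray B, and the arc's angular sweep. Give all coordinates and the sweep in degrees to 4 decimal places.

bisector direction at 150.5694° = (-0.870952,0.491368)
center distance |VC| = r/sin(θ/2) = 6.778127/sin(14.4523°) = 27.158704
C = V + |VC|·bis = (5.4502,37.3941)
T_A = V + ((C−V)·d_A)·d_A = V + 26.2993·d_A = (10.1487,42.2795)
T_B = V + ((C−V)·d_B)·d_B = V + 26.2993·d_B = (3.6984,30.8463)
sweep = 180° − θ = 151.0953°

center=(5.4502,37.3941) T_A=(10.1487,42.2795) T_B=(3.6984,30.8463) sweep=151.0953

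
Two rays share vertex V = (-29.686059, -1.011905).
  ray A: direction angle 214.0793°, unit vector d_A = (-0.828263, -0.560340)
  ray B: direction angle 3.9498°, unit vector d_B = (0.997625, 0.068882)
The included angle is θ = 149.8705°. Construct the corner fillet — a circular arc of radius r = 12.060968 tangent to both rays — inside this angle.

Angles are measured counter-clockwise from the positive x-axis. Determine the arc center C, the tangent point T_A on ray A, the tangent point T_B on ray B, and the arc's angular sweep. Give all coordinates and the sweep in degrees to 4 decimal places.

bisector direction at 289.0145° = (0.325808,-0.945436)
center distance |VC| = r/sin(θ/2) = 12.060968/sin(74.9352°) = 12.490223
C = V + |VC|·bis = (-25.6166,-12.8206)
T_A = V + ((C−V)·d_A)·d_A = V + 3.2463·d_A = (-32.3749,-2.8310)
T_B = V + ((C−V)·d_B)·d_B = V + 3.2463·d_B = (-26.4474,-0.7883)
sweep = 180° − θ = 30.1295°

center=(-25.6166,-12.8206) T_A=(-32.3749,-2.8310) T_B=(-26.4474,-0.7883) sweep=30.1295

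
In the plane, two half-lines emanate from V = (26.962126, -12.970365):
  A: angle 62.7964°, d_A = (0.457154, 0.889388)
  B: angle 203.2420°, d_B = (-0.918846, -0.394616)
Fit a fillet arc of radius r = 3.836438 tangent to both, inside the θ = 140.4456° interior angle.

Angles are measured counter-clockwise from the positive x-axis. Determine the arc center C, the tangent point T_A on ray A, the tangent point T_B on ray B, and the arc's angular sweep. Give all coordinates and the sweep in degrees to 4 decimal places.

center=(24.1807,-9.9896) T_A=(27.5928,-11.7435) T_B=(25.6946,-13.5147) sweep=39.5544

bisector direction at 133.0192° = (-0.682243,0.731125)
center distance |VC| = r/sin(θ/2) = 3.836438/sin(70.2228°) = 4.076913
C = V + |VC|·bis = (24.1807,-9.9896)
T_A = V + ((C−V)·d_A)·d_A = V + 1.3795·d_A = (27.5928,-11.7435)
T_B = V + ((C−V)·d_B)·d_B = V + 1.3795·d_B = (25.6946,-13.5147)
sweep = 180° − θ = 39.5544°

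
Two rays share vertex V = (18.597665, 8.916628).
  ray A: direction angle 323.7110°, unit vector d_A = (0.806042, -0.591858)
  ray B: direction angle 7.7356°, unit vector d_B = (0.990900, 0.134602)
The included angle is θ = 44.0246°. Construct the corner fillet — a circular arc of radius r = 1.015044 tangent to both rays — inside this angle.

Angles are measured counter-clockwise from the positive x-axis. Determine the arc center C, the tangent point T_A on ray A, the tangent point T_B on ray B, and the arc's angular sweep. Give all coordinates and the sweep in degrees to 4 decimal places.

bisector direction at 345.7233° = (0.969116,-0.246605)
center distance |VC| = r/sin(θ/2) = 1.015044/sin(22.0123°) = 2.708188
C = V + |VC|·bis = (21.2222,8.2488)
T_A = V + ((C−V)·d_A)·d_A = V + 2.5108·d_A = (20.6215,7.4306)
T_B = V + ((C−V)·d_B)·d_B = V + 2.5108·d_B = (21.0856,9.2546)
sweep = 180° − θ = 135.9754°

center=(21.2222,8.2488) T_A=(20.6215,7.4306) T_B=(21.0856,9.2546) sweep=135.9754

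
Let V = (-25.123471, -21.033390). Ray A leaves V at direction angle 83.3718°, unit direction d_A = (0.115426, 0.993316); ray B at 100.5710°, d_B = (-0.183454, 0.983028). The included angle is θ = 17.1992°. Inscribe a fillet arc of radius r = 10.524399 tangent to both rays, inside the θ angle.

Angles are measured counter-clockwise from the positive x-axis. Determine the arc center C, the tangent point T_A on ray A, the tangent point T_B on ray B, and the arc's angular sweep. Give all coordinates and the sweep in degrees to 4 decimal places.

center=(-27.5447,49.3089) T_A=(-17.0907,48.0941) T_B=(-37.8905,47.3781) sweep=162.8008

bisector direction at 91.9714° = (-0.034401,0.999408)
center distance |VC| = r/sin(θ/2) = 10.524399/sin(8.5996°) = 70.383928
C = V + |VC|·bis = (-27.5447,49.3089)
T_A = V + ((C−V)·d_A)·d_A = V + 69.5926·d_A = (-17.0907,48.0941)
T_B = V + ((C−V)·d_B)·d_B = V + 69.5926·d_B = (-37.8905,47.3781)
sweep = 180° − θ = 162.8008°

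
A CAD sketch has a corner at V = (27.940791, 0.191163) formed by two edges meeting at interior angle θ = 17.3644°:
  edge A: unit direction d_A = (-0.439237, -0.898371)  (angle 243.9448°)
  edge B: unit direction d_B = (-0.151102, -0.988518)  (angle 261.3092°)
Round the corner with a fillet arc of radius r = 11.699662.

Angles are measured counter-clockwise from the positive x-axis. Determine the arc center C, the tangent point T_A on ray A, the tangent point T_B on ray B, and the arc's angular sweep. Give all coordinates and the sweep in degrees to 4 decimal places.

center=(4.7985,-73.7781) T_A=(-5.7121,-68.6392) T_B=(16.3638,-75.5460) sweep=162.6356

bisector direction at 252.6270° = (-0.298591,-0.954381)
center distance |VC| = r/sin(θ/2) = 11.699662/sin(8.6822°) = 77.504960
C = V + |VC|·bis = (4.7985,-73.7781)
T_A = V + ((C−V)·d_A)·d_A = V + 76.6168·d_A = (-5.7121,-68.6392)
T_B = V + ((C−V)·d_B)·d_B = V + 76.6168·d_B = (16.3638,-75.5460)
sweep = 180° − θ = 162.6356°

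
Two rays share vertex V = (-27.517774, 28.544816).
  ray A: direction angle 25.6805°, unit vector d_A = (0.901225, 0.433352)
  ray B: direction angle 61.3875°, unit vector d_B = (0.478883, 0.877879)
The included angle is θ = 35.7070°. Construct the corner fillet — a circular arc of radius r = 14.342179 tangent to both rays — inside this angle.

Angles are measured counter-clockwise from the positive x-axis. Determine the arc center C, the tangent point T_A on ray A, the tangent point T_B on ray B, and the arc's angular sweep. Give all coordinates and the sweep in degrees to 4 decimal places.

center=(6.3965,60.7666) T_A=(12.6117,47.8410) T_B=(-6.1942,67.6348) sweep=144.2930

bisector direction at 43.5340° = (0.724966,0.688785)
center distance |VC| = r/sin(θ/2) = 14.342179/sin(17.8535°) = 46.780551
C = V + |VC|·bis = (6.3965,60.7666)
T_A = V + ((C−V)·d_A)·d_A = V + 44.5278·d_A = (12.6117,47.8410)
T_B = V + ((C−V)·d_B)·d_B = V + 44.5278·d_B = (-6.1942,67.6348)
sweep = 180° − θ = 144.2930°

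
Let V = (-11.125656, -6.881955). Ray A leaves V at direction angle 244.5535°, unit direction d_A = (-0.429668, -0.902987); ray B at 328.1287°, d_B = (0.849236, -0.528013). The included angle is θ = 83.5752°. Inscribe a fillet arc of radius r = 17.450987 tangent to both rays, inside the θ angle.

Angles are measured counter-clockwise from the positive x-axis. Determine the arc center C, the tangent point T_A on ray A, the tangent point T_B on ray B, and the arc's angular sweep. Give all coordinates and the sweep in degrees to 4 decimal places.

center=(-3.7575,-32.0121) T_A=(-19.5155,-24.5140) T_B=(5.4568,-17.1921) sweep=96.4248

bisector direction at 286.3411° = (0.281355,-0.959604)
center distance |VC| = r/sin(θ/2) = 17.450987/sin(41.7876°) = 26.188090
C = V + |VC|·bis = (-3.7575,-32.0121)
T_A = V + ((C−V)·d_A)·d_A = V + 19.5264·d_A = (-19.5155,-24.5140)
T_B = V + ((C−V)·d_B)·d_B = V + 19.5264·d_B = (5.4568,-17.1921)
sweep = 180° − θ = 96.4248°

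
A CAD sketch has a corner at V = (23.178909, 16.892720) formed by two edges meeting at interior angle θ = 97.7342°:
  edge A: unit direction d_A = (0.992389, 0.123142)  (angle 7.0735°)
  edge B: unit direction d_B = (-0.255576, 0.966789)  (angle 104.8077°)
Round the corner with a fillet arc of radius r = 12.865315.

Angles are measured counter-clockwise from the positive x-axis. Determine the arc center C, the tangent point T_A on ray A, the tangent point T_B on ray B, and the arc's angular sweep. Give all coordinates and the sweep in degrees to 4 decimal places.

center=(32.7453,31.0438) T_A=(34.3295,18.2764) T_B=(20.3072,27.7557) sweep=82.2658

bisector direction at 55.9406° = (0.560052,0.828457)
center distance |VC| = r/sin(θ/2) = 12.865315/sin(48.8671°) = 17.081197
C = V + |VC|·bis = (32.7453,31.0438)
T_A = V + ((C−V)·d_A)·d_A = V + 11.2361·d_A = (34.3295,18.2764)
T_B = V + ((C−V)·d_B)·d_B = V + 11.2361·d_B = (20.3072,27.7557)
sweep = 180° − θ = 82.2658°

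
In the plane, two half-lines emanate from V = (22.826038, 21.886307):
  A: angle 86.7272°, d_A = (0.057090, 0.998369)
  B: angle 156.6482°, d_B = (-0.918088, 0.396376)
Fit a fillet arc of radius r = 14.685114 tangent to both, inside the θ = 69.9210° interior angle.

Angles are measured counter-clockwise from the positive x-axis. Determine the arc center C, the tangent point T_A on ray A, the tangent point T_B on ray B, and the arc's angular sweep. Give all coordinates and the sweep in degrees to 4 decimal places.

center=(9.3640,43.6937) T_A=(24.0251,42.8554) T_B=(3.5431,30.2115) sweep=110.0790

bisector direction at 121.6877° = (-0.525289,0.850924)
center distance |VC| = r/sin(θ/2) = 14.685114/sin(34.9605°) = 25.627954
C = V + |VC|·bis = (9.3640,43.6937)
T_A = V + ((C−V)·d_A)·d_A = V + 21.0033·d_A = (24.0251,42.8554)
T_B = V + ((C−V)·d_B)·d_B = V + 21.0033·d_B = (3.5431,30.2115)
sweep = 180° − θ = 110.0790°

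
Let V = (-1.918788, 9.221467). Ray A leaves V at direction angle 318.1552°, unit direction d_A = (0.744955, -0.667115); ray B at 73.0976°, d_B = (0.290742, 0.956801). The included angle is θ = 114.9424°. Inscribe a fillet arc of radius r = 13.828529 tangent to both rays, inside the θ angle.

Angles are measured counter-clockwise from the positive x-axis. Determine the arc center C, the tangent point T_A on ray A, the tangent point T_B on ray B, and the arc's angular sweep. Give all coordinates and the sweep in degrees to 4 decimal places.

center=(13.8766,13.6395) T_A=(4.6514,3.3378) T_B=(0.6454,17.6600) sweep=65.0576

bisector direction at 15.6264° = (0.963039,0.269364)
center distance |VC| = r/sin(θ/2) = 13.828529/sin(57.4712°) = 16.401590
C = V + |VC|·bis = (13.8766,13.6395)
T_A = V + ((C−V)·d_A)·d_A = V + 8.8195·d_A = (4.6514,3.3378)
T_B = V + ((C−V)·d_B)·d_B = V + 8.8195·d_B = (0.6454,17.6600)
sweep = 180° − θ = 65.0576°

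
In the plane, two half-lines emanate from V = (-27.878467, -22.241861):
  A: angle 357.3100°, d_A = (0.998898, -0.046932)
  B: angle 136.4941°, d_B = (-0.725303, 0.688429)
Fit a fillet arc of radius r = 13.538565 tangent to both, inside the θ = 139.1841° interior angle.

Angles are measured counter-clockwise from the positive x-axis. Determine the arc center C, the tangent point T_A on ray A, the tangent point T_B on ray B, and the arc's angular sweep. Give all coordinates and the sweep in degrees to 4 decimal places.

center=(-22.2115,-8.9546) T_A=(-22.8469,-22.4783) T_B=(-31.5319,-18.7742) sweep=40.8159

bisector direction at 66.9021° = (0.392304,0.919836)
center distance |VC| = r/sin(θ/2) = 13.538565/sin(69.5921°) = 14.445241
C = V + |VC|·bis = (-22.2115,-8.9546)
T_A = V + ((C−V)·d_A)·d_A = V + 5.0371·d_A = (-22.8469,-22.4783)
T_B = V + ((C−V)·d_B)·d_B = V + 5.0371·d_B = (-31.5319,-18.7742)
sweep = 180° − θ = 40.8159°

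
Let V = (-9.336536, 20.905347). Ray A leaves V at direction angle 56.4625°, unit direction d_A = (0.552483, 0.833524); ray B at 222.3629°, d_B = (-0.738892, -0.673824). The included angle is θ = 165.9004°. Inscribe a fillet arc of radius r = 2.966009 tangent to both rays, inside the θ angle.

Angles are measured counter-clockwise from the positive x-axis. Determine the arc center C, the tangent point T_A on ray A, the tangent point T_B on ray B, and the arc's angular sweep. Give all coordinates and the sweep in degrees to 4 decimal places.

center=(-11.6061,22.8497) T_A=(-9.1339,21.2111) T_B=(-9.6076,20.6582) sweep=14.0996

bisector direction at 139.4127° = (-0.759416,0.650606)
center distance |VC| = r/sin(θ/2) = 2.966009/sin(82.9502°) = 2.988603
C = V + |VC|·bis = (-11.6061,22.8497)
T_A = V + ((C−V)·d_A)·d_A = V + 0.3668·d_A = (-9.1339,21.2111)
T_B = V + ((C−V)·d_B)·d_B = V + 0.3668·d_B = (-9.6076,20.6582)
sweep = 180° − θ = 14.0996°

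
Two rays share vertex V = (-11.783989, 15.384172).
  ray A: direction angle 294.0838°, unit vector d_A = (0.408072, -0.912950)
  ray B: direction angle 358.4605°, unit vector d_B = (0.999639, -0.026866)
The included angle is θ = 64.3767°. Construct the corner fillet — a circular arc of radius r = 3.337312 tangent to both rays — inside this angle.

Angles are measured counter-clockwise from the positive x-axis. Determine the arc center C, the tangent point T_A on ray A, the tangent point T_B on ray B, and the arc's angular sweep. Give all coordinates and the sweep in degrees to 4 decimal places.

center=(-6.5736,11.9056) T_A=(-9.6204,10.5438) T_B=(-6.4840,15.2417) sweep=115.6233

bisector direction at 326.2722° = (0.831684,-0.555249)
center distance |VC| = r/sin(θ/2) = 3.337312/sin(32.1883°) = 6.264850
C = V + |VC|·bis = (-6.5736,11.9056)
T_A = V + ((C−V)·d_A)·d_A = V + 5.3020·d_A = (-9.6204,10.5438)
T_B = V + ((C−V)·d_B)·d_B = V + 5.3020·d_B = (-6.4840,15.2417)
sweep = 180° − θ = 115.6233°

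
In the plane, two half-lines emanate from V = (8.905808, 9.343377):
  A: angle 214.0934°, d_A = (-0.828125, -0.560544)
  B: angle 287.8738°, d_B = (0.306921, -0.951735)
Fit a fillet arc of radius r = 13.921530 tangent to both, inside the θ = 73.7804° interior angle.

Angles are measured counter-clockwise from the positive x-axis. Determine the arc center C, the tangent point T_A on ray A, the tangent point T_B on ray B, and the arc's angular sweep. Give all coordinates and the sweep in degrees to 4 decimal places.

center=(1.3491,-12.5825) T_A=(-6.4545,-1.0538) T_B=(14.5987,-8.3097) sweep=106.2196

bisector direction at 250.9836° = (-0.325839,-0.945425)
center distance |VC| = r/sin(θ/2) = 13.921530/sin(36.8902°) = 23.191594
C = V + |VC|·bis = (1.3491,-12.5825)
T_A = V + ((C−V)·d_A)·d_A = V + 18.5483·d_A = (-6.4545,-1.0538)
T_B = V + ((C−V)·d_B)·d_B = V + 18.5483·d_B = (14.5987,-8.3097)
sweep = 180° − θ = 106.2196°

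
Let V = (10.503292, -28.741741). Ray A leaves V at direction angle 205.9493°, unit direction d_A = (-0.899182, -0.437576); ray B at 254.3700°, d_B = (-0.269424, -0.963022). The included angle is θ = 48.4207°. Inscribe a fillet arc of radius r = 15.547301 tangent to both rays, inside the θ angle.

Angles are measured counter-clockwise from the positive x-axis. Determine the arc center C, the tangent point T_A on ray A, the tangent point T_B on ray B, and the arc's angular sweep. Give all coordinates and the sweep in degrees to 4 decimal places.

bisector direction at 230.1596° = (-0.640651,-0.767833)
center distance |VC| = r/sin(θ/2) = 15.547301/sin(24.2103°) = 37.912128
C = V + |VC|·bis = (-13.7851,-57.8519)
T_A = V + ((C−V)·d_A)·d_A = V + 34.5776·d_A = (-20.5883,-43.8721)
T_B = V + ((C−V)·d_B)·d_B = V + 34.5776·d_B = (1.1873,-62.0407)
sweep = 180° − θ = 131.5793°

center=(-13.7851,-57.8519) T_A=(-20.5883,-43.8721) T_B=(1.1873,-62.0407) sweep=131.5793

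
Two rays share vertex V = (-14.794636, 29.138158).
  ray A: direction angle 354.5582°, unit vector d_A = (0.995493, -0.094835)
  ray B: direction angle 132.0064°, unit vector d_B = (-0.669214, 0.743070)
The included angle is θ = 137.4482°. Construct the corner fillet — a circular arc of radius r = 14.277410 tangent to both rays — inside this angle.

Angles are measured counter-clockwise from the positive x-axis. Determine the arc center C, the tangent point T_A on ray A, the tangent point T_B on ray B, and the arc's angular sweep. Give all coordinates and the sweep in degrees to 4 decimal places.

bisector direction at 63.2823° = (0.449595,0.893233)
center distance |VC| = r/sin(θ/2) = 14.277410/sin(68.7241°) = 15.321675
C = V + |VC|·bis = (-7.9061,42.8240)
T_A = V + ((C−V)·d_A)·d_A = V + 5.5596·d_A = (-9.2601,28.6109)
T_B = V + ((C−V)·d_B)·d_B = V + 5.5596·d_B = (-18.5152,33.2693)
sweep = 180° − θ = 42.5518°

center=(-7.9061,42.8240) T_A=(-9.2601,28.6109) T_B=(-18.5152,33.2693) sweep=42.5518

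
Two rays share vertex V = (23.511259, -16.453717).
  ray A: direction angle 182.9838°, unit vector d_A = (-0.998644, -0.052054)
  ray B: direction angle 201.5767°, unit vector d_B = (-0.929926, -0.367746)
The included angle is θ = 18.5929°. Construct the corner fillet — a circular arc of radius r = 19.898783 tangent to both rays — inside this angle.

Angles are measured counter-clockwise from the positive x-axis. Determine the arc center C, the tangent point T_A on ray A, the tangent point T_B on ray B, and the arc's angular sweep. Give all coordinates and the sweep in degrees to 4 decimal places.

center=(-96.8500,-42.6533) T_A=(-97.8858,-22.7814) T_B=(-89.5323,-61.1577) sweep=161.4071

bisector direction at 192.2802° = (-0.977119,-0.212694)
center distance |VC| = r/sin(θ/2) = 19.898783/sin(9.2965°) = 123.179729
C = V + |VC|·bis = (-96.8500,-42.6533)
T_A = V + ((C−V)·d_A)·d_A = V + 121.5619·d_A = (-97.8858,-22.7814)
T_B = V + ((C−V)·d_B)·d_B = V + 121.5619·d_B = (-89.5323,-61.1577)
sweep = 180° − θ = 161.4071°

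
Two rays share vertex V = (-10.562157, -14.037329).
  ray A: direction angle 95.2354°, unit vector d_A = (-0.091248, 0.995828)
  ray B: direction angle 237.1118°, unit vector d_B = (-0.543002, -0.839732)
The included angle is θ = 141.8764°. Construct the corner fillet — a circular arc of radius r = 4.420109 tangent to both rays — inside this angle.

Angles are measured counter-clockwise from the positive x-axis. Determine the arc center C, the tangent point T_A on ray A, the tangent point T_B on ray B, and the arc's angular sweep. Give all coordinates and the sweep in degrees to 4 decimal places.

center=(-15.1032,-12.9197) T_A=(-10.7015,-12.5164) T_B=(-11.3915,-15.3199) sweep=38.1236

bisector direction at 166.1736° = (-0.971024,0.238981)
center distance |VC| = r/sin(θ/2) = 4.420109/sin(70.9382°) = 4.676538
C = V + |VC|·bis = (-15.1032,-12.9197)
T_A = V + ((C−V)·d_A)·d_A = V + 1.5273·d_A = (-10.7015,-12.5164)
T_B = V + ((C−V)·d_B)·d_B = V + 1.5273·d_B = (-11.3915,-15.3199)
sweep = 180° − θ = 38.1236°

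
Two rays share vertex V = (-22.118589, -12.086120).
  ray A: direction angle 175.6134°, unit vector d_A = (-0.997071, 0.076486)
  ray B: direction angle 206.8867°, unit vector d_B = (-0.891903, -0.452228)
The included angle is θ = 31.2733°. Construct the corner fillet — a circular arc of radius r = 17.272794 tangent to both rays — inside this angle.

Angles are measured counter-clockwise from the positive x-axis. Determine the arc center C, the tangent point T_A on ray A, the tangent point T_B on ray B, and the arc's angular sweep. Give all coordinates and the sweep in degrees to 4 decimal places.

center=(-84.9707,-24.5882) T_A=(-83.6496,-7.3660) T_B=(-77.1595,-39.9939) sweep=148.7267

bisector direction at 191.2501° = (-0.980785,-0.195091)
center distance |VC| = r/sin(θ/2) = 17.272794/sin(15.6366°) = 64.083472
C = V + |VC|·bis = (-84.9707,-24.5882)
T_A = V + ((C−V)·d_A)·d_A = V + 61.7118·d_A = (-83.6496,-7.3660)
T_B = V + ((C−V)·d_B)·d_B = V + 61.7118·d_B = (-77.1595,-39.9939)
sweep = 180° − θ = 148.7267°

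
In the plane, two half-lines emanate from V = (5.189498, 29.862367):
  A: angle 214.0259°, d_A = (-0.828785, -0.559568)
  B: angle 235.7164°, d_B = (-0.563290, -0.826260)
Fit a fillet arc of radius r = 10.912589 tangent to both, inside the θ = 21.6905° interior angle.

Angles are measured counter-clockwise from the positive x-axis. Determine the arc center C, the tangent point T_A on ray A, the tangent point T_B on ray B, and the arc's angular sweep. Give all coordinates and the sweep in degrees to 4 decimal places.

bisector direction at 224.8712° = (-0.708695,-0.705515)
center distance |VC| = r/sin(θ/2) = 10.912589/sin(10.8453°) = 57.997243
C = V + |VC|·bis = (-35.9129,-11.0555)
T_A = V + ((C−V)·d_A)·d_A = V + 56.9614·d_A = (-42.0192,-2.0114)
T_B = V + ((C−V)·d_B)·d_B = V + 56.9614·d_B = (-26.8962,-17.2025)
sweep = 180° − θ = 158.3095°

center=(-35.9129,-11.0555) T_A=(-42.0192,-2.0114) T_B=(-26.8962,-17.2025) sweep=158.3095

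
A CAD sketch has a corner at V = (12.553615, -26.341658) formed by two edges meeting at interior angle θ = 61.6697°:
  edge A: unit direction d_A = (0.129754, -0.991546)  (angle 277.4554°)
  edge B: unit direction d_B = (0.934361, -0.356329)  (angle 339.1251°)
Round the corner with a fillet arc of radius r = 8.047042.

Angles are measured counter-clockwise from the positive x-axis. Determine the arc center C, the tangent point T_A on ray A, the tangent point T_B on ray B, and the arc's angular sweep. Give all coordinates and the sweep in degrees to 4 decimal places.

center=(22.2818,-38.6639) T_A=(14.3028,-39.7081) T_B=(25.1492,-31.1451) sweep=118.3303

bisector direction at 308.2903° = (0.619645,-0.784882)
center distance |VC| = r/sin(θ/2) = 8.047042/sin(30.8348°) = 15.699547
C = V + |VC|·bis = (22.2818,-38.6639)
T_A = V + ((C−V)·d_A)·d_A = V + 13.4804·d_A = (14.3028,-39.7081)
T_B = V + ((C−V)·d_B)·d_B = V + 13.4804·d_B = (25.1492,-31.1451)
sweep = 180° − θ = 118.3303°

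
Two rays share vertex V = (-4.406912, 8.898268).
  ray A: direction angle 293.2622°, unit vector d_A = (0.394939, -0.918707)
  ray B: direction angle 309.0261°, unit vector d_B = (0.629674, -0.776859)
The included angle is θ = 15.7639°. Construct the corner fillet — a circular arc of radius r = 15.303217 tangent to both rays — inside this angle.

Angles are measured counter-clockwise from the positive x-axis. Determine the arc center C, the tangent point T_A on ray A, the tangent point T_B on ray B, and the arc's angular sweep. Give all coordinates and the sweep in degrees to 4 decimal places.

center=(53.3089,-86.6119) T_A=(39.2497,-92.6557) T_B=(65.1974,-76.9758) sweep=164.2361

bisector direction at 301.1442° = (0.517193,-0.855869)
center distance |VC| = r/sin(θ/2) = 15.303217/sin(7.8819°) = 111.594387
C = V + |VC|·bis = (53.3089,-86.6119)
T_A = V + ((C−V)·d_A)·d_A = V + 110.5401·d_A = (39.2497,-92.6557)
T_B = V + ((C−V)·d_B)·d_B = V + 110.5401·d_B = (65.1974,-76.9758)
sweep = 180° − θ = 164.2361°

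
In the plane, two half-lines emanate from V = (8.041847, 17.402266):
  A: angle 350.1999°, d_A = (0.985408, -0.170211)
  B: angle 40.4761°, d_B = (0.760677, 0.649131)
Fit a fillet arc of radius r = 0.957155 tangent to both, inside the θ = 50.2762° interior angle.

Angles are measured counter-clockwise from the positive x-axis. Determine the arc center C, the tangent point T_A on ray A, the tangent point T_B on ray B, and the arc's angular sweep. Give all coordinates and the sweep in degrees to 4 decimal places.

center=(10.2148,17.9983) T_A=(10.0519,17.0551) T_B=(9.5935,18.7263) sweep=129.7238

bisector direction at 15.3380° = (0.964382,0.264513)
center distance |VC| = r/sin(θ/2) = 0.957155/sin(25.1381°) = 2.253182
C = V + |VC|·bis = (10.2148,17.9983)
T_A = V + ((C−V)·d_A)·d_A = V + 2.0398·d_A = (10.0519,17.0551)
T_B = V + ((C−V)·d_B)·d_B = V + 2.0398·d_B = (9.5935,18.7263)
sweep = 180° − θ = 129.7238°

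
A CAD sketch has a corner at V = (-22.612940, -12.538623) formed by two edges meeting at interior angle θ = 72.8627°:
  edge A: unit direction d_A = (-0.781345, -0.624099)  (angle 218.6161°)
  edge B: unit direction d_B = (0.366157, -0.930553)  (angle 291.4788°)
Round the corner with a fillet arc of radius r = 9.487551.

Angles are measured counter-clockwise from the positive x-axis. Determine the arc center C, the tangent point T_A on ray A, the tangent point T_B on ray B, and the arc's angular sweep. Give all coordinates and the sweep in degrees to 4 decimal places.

center=(-26.7351,-27.9738) T_A=(-32.6562,-20.5607) T_B=(-17.9064,-24.4998) sweep=107.1373

bisector direction at 255.0474° = (-0.258019,-0.966140)
center distance |VC| = r/sin(θ/2) = 9.487551/sin(36.4314°) = 15.976095
C = V + |VC|·bis = (-26.7351,-27.9738)
T_A = V + ((C−V)·d_A)·d_A = V + 12.8539·d_A = (-32.6562,-20.5607)
T_B = V + ((C−V)·d_B)·d_B = V + 12.8539·d_B = (-17.9064,-24.4998)
sweep = 180° − θ = 107.1373°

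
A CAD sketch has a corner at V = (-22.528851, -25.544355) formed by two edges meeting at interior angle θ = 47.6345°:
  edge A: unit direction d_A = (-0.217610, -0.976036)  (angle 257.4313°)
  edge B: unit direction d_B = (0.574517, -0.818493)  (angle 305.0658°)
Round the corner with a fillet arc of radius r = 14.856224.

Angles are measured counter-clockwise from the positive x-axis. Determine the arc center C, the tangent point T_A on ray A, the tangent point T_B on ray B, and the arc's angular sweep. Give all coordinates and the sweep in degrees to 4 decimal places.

center=(-15.3526,-61.6268) T_A=(-29.8528,-58.3939) T_B=(-3.1928,-53.0916) sweep=132.3655

bisector direction at 281.2486° = (0.195066,-0.980790)
center distance |VC| = r/sin(θ/2) = 14.856224/sin(23.8173°) = 36.789155
C = V + |VC|·bis = (-15.3526,-61.6268)
T_A = V + ((C−V)·d_A)·d_A = V + 33.6561·d_A = (-29.8528,-58.3939)
T_B = V + ((C−V)·d_B)·d_B = V + 33.6561·d_B = (-3.1928,-53.0916)
sweep = 180° − θ = 132.3655°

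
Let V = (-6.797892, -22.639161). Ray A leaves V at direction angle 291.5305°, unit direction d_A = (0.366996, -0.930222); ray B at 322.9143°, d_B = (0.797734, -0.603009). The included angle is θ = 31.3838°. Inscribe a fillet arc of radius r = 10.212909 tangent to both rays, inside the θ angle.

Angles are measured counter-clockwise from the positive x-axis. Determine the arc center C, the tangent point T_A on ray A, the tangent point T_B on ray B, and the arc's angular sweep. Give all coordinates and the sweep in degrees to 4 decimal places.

center=(16.0439,-52.7077) T_A=(6.5436,-56.4558) T_B=(22.2024,-44.5605) sweep=148.6162

bisector direction at 307.2224° = (0.604910,-0.796293)
center distance |VC| = r/sin(θ/2) = 10.212909/sin(15.6919°) = 37.760648
C = V + |VC|·bis = (16.0439,-52.7077)
T_A = V + ((C−V)·d_A)·d_A = V + 36.3533·d_A = (6.5436,-56.4558)
T_B = V + ((C−V)·d_B)·d_B = V + 36.3533·d_B = (22.2024,-44.5605)
sweep = 180° − θ = 148.6162°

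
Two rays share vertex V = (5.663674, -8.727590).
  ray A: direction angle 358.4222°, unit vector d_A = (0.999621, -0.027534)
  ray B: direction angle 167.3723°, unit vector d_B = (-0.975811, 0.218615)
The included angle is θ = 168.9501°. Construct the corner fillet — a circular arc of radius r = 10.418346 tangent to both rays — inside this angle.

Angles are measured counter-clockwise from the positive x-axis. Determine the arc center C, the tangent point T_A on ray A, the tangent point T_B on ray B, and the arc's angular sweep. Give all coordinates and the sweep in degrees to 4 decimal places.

center=(6.9579,1.6591) T_A=(6.6710,-8.7553) T_B=(4.6803,-8.5073) sweep=11.0499

bisector direction at 82.8972° = (0.123649,0.992326)
center distance |VC| = r/sin(θ/2) = 10.418346/sin(84.4750°) = 10.466972
C = V + |VC|·bis = (6.9579,1.6591)
T_A = V + ((C−V)·d_A)·d_A = V + 1.0078·d_A = (6.6710,-8.7553)
T_B = V + ((C−V)·d_B)·d_B = V + 1.0078·d_B = (4.6803,-8.5073)
sweep = 180° − θ = 11.0499°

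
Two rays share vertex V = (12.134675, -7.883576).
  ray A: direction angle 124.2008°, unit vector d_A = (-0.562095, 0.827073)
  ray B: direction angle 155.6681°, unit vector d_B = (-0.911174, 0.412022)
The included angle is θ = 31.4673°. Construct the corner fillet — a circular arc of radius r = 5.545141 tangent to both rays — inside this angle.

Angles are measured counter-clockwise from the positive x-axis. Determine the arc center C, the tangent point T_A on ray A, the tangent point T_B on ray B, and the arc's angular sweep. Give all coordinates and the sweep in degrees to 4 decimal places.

bisector direction at 139.9344° = (-0.765309,0.643664)
center distance |VC| = r/sin(θ/2) = 5.545141/sin(15.7337°) = 20.449265
C = V + |VC|·bis = (-3.5153,5.2789)
T_A = V + ((C−V)·d_A)·d_A = V + 19.6831·d_A = (1.0709,8.3958)
T_B = V + ((C−V)·d_B)·d_B = V + 19.6831·d_B = (-5.8000,0.2263)
sweep = 180° − θ = 148.5327°

center=(-3.5153,5.2789) T_A=(1.0709,8.3958) T_B=(-5.8000,0.2263) sweep=148.5327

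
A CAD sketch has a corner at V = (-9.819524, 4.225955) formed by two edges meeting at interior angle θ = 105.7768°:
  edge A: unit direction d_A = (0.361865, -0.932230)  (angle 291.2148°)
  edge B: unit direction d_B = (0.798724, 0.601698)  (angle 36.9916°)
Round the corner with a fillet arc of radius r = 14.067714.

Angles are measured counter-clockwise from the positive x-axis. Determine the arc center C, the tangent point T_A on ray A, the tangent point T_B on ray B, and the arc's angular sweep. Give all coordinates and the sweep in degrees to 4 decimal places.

bisector direction at 344.1032° = (0.961757,-0.273906)
center distance |VC| = r/sin(θ/2) = 14.067714/sin(52.8884°) = 17.640612
C = V + |VC|·bis = (7.1465,-0.6059)
T_A = V + ((C−V)·d_A)·d_A = V + 10.6438·d_A = (-5.9679,-5.6965)
T_B = V + ((C−V)·d_B)·d_B = V + 10.6438·d_B = (-1.3181,10.6303)
sweep = 180° − θ = 74.2232°

center=(7.1465,-0.6059) T_A=(-5.9679,-5.6965) T_B=(-1.3181,10.6303) sweep=74.2232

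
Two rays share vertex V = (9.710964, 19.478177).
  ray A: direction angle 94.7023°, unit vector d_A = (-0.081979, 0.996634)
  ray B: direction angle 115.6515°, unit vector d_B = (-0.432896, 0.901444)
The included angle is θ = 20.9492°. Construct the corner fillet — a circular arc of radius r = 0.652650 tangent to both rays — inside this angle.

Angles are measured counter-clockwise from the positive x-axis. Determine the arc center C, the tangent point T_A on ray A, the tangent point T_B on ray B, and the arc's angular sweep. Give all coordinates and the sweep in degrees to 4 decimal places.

bisector direction at 105.1769° = (-0.261800,0.965122)
center distance |VC| = r/sin(θ/2) = 0.652650/sin(10.4746°) = 3.589942
C = V + |VC|·bis = (8.7711,22.9429)
T_A = V + ((C−V)·d_A)·d_A = V + 3.5301·d_A = (9.4216,22.9964)
T_B = V + ((C−V)·d_B)·d_B = V + 3.5301·d_B = (8.1828,22.6604)
sweep = 180° − θ = 159.0508°

center=(8.7711,22.9429) T_A=(9.4216,22.9964) T_B=(8.1828,22.6604) sweep=159.0508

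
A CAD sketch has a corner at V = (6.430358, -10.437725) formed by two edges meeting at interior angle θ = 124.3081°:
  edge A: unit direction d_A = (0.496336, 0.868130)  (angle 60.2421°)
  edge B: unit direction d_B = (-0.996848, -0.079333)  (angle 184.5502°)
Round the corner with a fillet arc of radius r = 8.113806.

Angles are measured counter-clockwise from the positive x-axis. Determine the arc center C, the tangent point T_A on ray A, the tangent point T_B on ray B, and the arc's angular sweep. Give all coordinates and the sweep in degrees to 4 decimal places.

center=(1.5139,-2.6895) T_A=(8.5578,-6.7167) T_B=(2.1576,-10.7778) sweep=55.6919

bisector direction at 122.3962° = (-0.535770,0.844364)
center distance |VC| = r/sin(θ/2) = 8.113806/sin(62.1540°) = 9.176368
C = V + |VC|·bis = (1.5139,-2.6895)
T_A = V + ((C−V)·d_A)·d_A = V + 4.2862·d_A = (8.5578,-6.7167)
T_B = V + ((C−V)·d_B)·d_B = V + 4.2862·d_B = (2.1576,-10.7778)
sweep = 180° − θ = 55.6919°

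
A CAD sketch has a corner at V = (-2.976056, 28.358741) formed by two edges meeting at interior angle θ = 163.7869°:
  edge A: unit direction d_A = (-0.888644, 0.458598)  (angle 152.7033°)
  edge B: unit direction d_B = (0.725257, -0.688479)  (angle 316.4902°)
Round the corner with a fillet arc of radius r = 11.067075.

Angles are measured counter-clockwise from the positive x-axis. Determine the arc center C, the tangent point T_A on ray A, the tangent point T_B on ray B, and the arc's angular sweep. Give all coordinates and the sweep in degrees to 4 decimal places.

center=(-9.4522,19.2470) T_A=(-4.3769,29.0817) T_B=(-1.8328,27.2734) sweep=16.2131

bisector direction at 234.5967° = (-0.579327,-0.815095)
center distance |VC| = r/sin(θ/2) = 11.067075/sin(81.8935°) = 11.178778
C = V + |VC|·bis = (-9.4522,19.2470)
T_A = V + ((C−V)·d_A)·d_A = V + 1.5764·d_A = (-4.3769,29.0817)
T_B = V + ((C−V)·d_B)·d_B = V + 1.5764·d_B = (-1.8328,27.2734)
sweep = 180° − θ = 16.2131°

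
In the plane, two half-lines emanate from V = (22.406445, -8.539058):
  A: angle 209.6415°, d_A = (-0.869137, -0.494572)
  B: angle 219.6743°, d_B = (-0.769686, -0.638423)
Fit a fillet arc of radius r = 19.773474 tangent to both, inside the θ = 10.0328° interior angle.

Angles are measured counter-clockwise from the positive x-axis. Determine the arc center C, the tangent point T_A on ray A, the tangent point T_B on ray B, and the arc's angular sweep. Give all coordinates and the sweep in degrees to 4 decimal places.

center=(-163.6039,-137.1366) T_A=(-173.3833,-119.9508) T_B=(-150.9801,-152.3560) sweep=169.9672

bisector direction at 214.6579° = (-0.822562,-0.568675)
center distance |VC| = r/sin(θ/2) = 19.773474/sin(5.0164°) = 226.135340
C = V + |VC|·bis = (-163.6039,-137.1366)
T_A = V + ((C−V)·d_A)·d_A = V + 225.2692·d_A = (-173.3833,-119.9508)
T_B = V + ((C−V)·d_B)·d_B = V + 225.2692·d_B = (-150.9801,-152.3560)
sweep = 180° − θ = 169.9672°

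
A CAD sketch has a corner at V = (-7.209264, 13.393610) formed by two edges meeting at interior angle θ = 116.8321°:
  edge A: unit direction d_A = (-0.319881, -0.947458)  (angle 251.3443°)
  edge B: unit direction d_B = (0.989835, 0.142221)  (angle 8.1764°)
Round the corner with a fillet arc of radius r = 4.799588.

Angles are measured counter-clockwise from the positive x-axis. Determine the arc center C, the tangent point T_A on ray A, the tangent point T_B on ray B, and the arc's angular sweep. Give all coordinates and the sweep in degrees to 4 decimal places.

bisector direction at 309.7603° = (0.639578,-0.768726)
center distance |VC| = r/sin(θ/2) = 4.799588/sin(58.4160°) = 5.634155
C = V + |VC|·bis = (-3.6058,9.0625)
T_A = V + ((C−V)·d_A)·d_A = V + 2.9509·d_A = (-8.1532,10.5978)
T_B = V + ((C−V)·d_B)·d_B = V + 2.9509·d_B = (-4.2884,13.8133)
sweep = 180° − θ = 63.1679°

center=(-3.6058,9.0625) T_A=(-8.1532,10.5978) T_B=(-4.2884,13.8133) sweep=63.1679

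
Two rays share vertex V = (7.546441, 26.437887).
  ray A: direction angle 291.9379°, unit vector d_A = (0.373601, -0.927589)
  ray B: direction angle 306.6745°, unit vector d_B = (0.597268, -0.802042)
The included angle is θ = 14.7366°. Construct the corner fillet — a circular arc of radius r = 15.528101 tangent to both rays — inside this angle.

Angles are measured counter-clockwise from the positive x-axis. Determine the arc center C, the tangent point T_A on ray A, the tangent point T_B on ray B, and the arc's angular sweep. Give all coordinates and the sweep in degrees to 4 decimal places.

bisector direction at 299.3062° = (0.489477,-0.872016)
center distance |VC| = r/sin(θ/2) = 15.528101/sin(7.3683°) = 121.079723
C = V + |VC|·bis = (66.8122,-79.1456)
T_A = V + ((C−V)·d_A)·d_A = V + 120.0799·d_A = (52.4085,-84.9469)
T_B = V + ((C−V)·d_B)·d_B = V + 120.0799·d_B = (79.2663,-69.8712)
sweep = 180° − θ = 165.2634°

center=(66.8122,-79.1456) T_A=(52.4085,-84.9469) T_B=(79.2663,-69.8712) sweep=165.2634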